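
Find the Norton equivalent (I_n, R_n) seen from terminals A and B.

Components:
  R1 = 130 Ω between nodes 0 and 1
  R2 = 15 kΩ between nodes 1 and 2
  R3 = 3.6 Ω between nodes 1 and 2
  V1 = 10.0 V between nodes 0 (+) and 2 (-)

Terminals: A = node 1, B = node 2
Find the Thévenin equivalent first; then I_n = V_th/R_th and R_n = R_th.
Step 1 — V_th is the open-circuit voltage V_A - V_B (nothing connected across the terminals).
Nodal analysis, taking node 2 as the 0 V reference.
Source V1 fixes V_0 = 10 V.
KCL at each unknown node (sum of currents leaving = 0; resistances in Ω):
  Node 1: (V_1 - 10)/130 + (V_1 - 0)/15000 + (V_1 - 0)/3.6 = 0
Collecting terms: 0.2855 × V_1 = 0.07692  =>  V_1 = 0.2694 V
V_th = V_1 - V_2 = 0.2694 - 0 = 0.2694 V
Step 2 — R_th: zero the source — replace V1 by a short circuit (node 2 merges into node 0) — and find the resistance seen between A (node 1) and B (node 0).
Reduce the network between node 1 (A) and node 0 (B) by series/parallel combination:
  Rp1 = R1 ‖ R2 ‖ R3 (parallel, all between nodes 0 and 1) = 1/(1/130 + 1/15000 + 1/3.6) = 3.502 Ω
R_th = 3.502 Ω
I_n = V_th/R_th = 0.2694/3.502 = 0.07692 A, and R_n = R_th = 3.502 Ω

Final answer: I_n = 0.07692 A, R_n = 3.502 Ω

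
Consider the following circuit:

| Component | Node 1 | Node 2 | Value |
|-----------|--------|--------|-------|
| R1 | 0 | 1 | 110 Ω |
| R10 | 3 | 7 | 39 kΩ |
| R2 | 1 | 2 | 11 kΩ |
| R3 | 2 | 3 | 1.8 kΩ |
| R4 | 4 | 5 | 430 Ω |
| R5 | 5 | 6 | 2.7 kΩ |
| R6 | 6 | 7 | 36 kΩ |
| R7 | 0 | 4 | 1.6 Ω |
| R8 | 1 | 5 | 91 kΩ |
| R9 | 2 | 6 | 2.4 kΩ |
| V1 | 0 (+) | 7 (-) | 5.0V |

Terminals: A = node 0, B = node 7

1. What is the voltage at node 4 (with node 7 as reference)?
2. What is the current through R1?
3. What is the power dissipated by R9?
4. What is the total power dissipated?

Nodal analysis, taking node 7 as the 0 V reference.
Source V1 fixes V_0 = 5 V.
KCL at each unknown node (sum of currents leaving = 0; resistances in Ω):
  Node 1: (V_1 - 5)/110 + (V_1 - V_2)/11000 + (V_1 - V_5)/91000 = 0
  Node 2: (V_2 - V_1)/11000 + (V_2 - V_3)/1800 + (V_2 - V_6)/2400 = 0
  Node 3: (V_3 - V_2)/1800 + (V_3 - 0)/39000 = 0
  Node 4: (V_4 - V_5)/430 + (V_4 - 5)/1.6 = 0
  Node 5: (V_5 - V_4)/430 + (V_5 - V_6)/2700 + (V_5 - V_1)/91000 = 0
  Node 6: (V_6 - V_5)/2700 + (V_6 - 0)/36000 + (V_6 - V_2)/2400 = 0
Collecting terms (coefficients in siemens):
  0.009193·V_1 - 0.00009091·V_2 - 0.00001099·V_5 = 0.04545
  0.001063·V_2 - 0.00009091·V_1 - 0.0005556·V_3 - 0.0004167·V_6 = 0
  0.0005812·V_3 - 0.0005556·V_2 = 0
  0.6273·V_4 - 0.002326·V_5 = 3.125
  0.002707·V_5 - 0.00001099·V_1 - 0.002326·V_4 - 0.0003704·V_6 = 0
  0.0008148·V_6 - 0.0004167·V_2 - 0.0003704·V_5 = 0
Solving these 6 simultaneous equations (Gaussian elimination) gives:
  V_1 = 4.993 V, V_2 = 4.348 V, V_3 = 4.156 V, V_4 = 5 V
  V_5 = 4.926 V, V_6 = 4.462 V
Part 1:
  Read off the nodal solution: V_4 = 5 V
Part 2:
  I_R1 = (V_0 - V_1)/R1 = (5 - 4.993)/110 = 0.00005946 A
  Magnitude: I_R1 = 0.00005946 A
Part 3:
  I_R9 = (V_2 - V_6)/R9 = (4.348 - 4.462)/2400 = -0.00004784 A
  P_R9 = I_R9² × R9 = (-0.00004784)² × 2400 = 0.000005492 W
Part 4:
  Power in each resistor, P = (ΔV)²/R:
    P_R1 = (5 - 4.993)²/110 = 0.0000003889 W
    P_R2 = (4.993 - 4.348)²/11000 = 0.00003793 W
    P_R3 = (4.348 - 4.156)²/1800 = 0.00002044 W
    P_R4 = (5 - 4.926)²/430 = 0.00001258 W
    P_R5 = (4.926 - 4.462)²/2700 = 0.00007968 W
    P_R6 = (4.462 - 0)²/36000 = 0.0005531 W
    P_R7 = (5 - 5)²/1.6 = 0.00000004681 W
    P_R8 = (4.993 - 4.926)²/91000 = 0.00000004975 W
    P_R9 = (4.348 - 4.462)²/2400 = 0.000005492 W
    P_R10 = (4.156 - 0)²/39000 = 0.0004428 W
  P_total = P_R1 + P_R2 + P_R3 + P_R4 + P_R5 + P_R6 + P_R7 + P_R8 + P_R9 + P_R10 = 0.001153 W

Final answers:
1. V_4 = 5 V
2. I_R1 = 5.946e-05 A
3. P_R9 = 5.492e-06 W
4. P_total = 0.001153 W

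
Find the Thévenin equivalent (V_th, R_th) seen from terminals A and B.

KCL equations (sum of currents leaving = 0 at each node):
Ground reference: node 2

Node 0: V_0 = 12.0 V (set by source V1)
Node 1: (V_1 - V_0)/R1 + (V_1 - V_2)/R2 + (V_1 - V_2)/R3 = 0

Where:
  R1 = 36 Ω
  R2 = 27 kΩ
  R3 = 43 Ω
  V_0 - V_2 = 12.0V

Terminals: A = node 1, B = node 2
Step 1 — V_th is the open-circuit voltage V_A - V_B (nothing connected across the terminals).
Nodal analysis, taking node 2 as the 0 V reference.
Source V1 fixes V_0 = 12 V.
KCL at each unknown node (sum of currents leaving = 0; resistances in Ω):
  Node 1: (V_1 - 12)/36 + (V_1 - 0)/27000 + (V_1 - 0)/43 = 0
Collecting terms: 0.05107 × V_1 = 0.3333  =>  V_1 = 6.527 V
V_th = V_1 - V_2 = 6.527 - 0 = 6.527 V
Step 2 — R_th: zero the source — replace V1 by a short circuit (node 2 merges into node 0) — and find the resistance seen between A (node 1) and B (node 0).
Reduce the network between node 1 (A) and node 0 (B) by series/parallel combination:
  Rp1 = R1 ‖ R2 ‖ R3 (parallel, all between nodes 0 and 1) = 1/(1/36 + 1/27000 + 1/43) = 19.58 Ω
R_th = 19.58 Ω

Final answer: V_th = 6.527 V, R_th = 19.58 Ω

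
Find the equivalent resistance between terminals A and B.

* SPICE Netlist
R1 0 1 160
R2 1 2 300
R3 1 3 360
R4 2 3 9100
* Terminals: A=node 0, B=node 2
Reduce the network between node 0 (A) and node 2 (B) by series/parallel combination:
  Rs1 = R3 + R4 (series, joined only at node 3) = 360 + 9100 = 9460 Ω
  Rp1 = R2 ‖ Rs1 (parallel, both between nodes 1 and 2) = 1/(1/300 + 1/9460) = 290.8 Ω
  Rs2 = R1 + Rp1 (series, joined only at node 1) = 160 + 290.8 = 450.8 Ω
R_eq = 450.8 Ω

Final answer: 450.8 Ω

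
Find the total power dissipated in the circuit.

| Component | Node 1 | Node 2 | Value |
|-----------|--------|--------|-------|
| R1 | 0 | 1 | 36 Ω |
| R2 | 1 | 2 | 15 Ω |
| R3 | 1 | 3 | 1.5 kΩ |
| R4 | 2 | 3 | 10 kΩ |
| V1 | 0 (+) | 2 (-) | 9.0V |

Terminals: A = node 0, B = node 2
Nodal analysis, taking node 2 as the 0 V reference.
Source V1 fixes V_0 = 9 V.
KCL at each unknown node (sum of currents leaving = 0; resistances in Ω):
  Node 1: (V_1 - 9)/36 + (V_1 - 0)/15 + (V_1 - V_3)/1500 = 0
  Node 3: (V_3 - V_1)/1500 + (V_3 - 0)/10000 = 0
Collecting terms (coefficients in siemens):
  0.09511·V_1 - 0.0006667·V_3 = 0.25
  0.0007667·V_3 - 0.0006667·V_1 = 0
Determinant D = (0.09511)(0.0007667) - (-0.0006667)(-0.0006667) = 0.00007247
V_1 = [(0.25)(0.0007667) - (-0.0006667)(0)]/D = 2.645 V
V_3 = [(0.09511)(0) - (0.25)(-0.0006667)]/D = 2.3 V
Power in each resistor, P = (ΔV)²/R:
  P_R1 = (9 - 2.645)²/36 = 1.122 W
  P_R2 = (2.645 - 0)²/15 = 0.4663 W
  P_R3 = (2.645 - 2.3)²/1500 = 0.00007933 W
  P_R4 = (0 - 2.3)²/10000 = 0.0005288 W
P_total = P_R1 + P_R2 + P_R3 + P_R4 = 1.589 W

Final answer: 1.589 W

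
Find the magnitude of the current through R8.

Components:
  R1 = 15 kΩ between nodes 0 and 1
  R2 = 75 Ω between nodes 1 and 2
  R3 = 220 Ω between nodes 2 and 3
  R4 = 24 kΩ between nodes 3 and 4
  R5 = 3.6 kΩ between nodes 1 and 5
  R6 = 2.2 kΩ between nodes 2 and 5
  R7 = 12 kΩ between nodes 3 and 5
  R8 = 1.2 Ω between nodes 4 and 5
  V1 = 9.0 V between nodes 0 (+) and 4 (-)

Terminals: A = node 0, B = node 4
Nodal analysis, taking node 4 as the 0 V reference.
Source V1 fixes V_0 = 9 V.
KCL at each unknown node (sum of currents leaving = 0; resistances in Ω):
  Node 1: (V_1 - 9)/15000 + (V_1 - V_2)/75 + (V_1 - V_5)/3600 = 0
  Node 2: (V_2 - V_1)/75 + (V_2 - V_3)/220 + (V_2 - V_5)/2200 = 0
  Node 3: (V_3 - V_2)/220 + (V_3 - 0)/24000 + (V_3 - V_5)/12000 = 0
  Node 5: (V_5 - V_1)/3600 + (V_5 - V_2)/2200 + (V_5 - V_3)/12000 + (V_5 - 0)/1.2 = 0
Collecting terms (coefficients in siemens):
  0.01368·V_1 - 0.01333·V_2 - 0.0002778·V_5 = 0.0006
  0.01833·V_2 - 0.01333·V_1 - 0.004545·V_3 - 0.0004545·V_5 = 0
  0.00467·V_3 - 0.004545·V_2 - 0.00008333·V_5 = 0
  0.8341·V_5 - 0.0002778·V_1 - 0.0004545·V_2 - 0.00008333·V_3 = 0
Solving these 4 simultaneous equations (Gaussian elimination) gives:
  V_1 = 0.6696 V, V_2 = 0.6419 V, V_3 = 0.6247 V, V_5 = 0.0006352 V
I_R8 = (V_4 - V_5)/R8 = (0 - 0.0006352)/1.2 = -0.0005293 A
|I_R8| = 0.0005293 A

Final answer: |I_R8| = 0.0005293 A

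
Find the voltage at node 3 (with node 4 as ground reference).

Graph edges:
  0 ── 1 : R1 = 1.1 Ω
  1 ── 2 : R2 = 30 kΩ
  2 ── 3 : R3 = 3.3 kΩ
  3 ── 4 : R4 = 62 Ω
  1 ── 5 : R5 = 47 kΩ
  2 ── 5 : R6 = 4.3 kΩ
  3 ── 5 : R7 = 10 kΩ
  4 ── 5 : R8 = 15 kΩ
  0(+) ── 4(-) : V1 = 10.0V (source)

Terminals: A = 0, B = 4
Nodal analysis, taking node 4 as the 0 V reference.
Source V1 fixes V_0 = 10 V.
KCL at each unknown node (sum of currents leaving = 0; resistances in Ω):
  Node 1: (V_1 - 10)/1.1 + (V_1 - V_2)/30000 + (V_1 - V_5)/47000 = 0
  Node 2: (V_2 - V_1)/30000 + (V_2 - V_3)/3300 + (V_2 - V_5)/4300 = 0
  Node 3: (V_3 - V_2)/3300 + (V_3 - 0)/62 + (V_3 - V_5)/10000 = 0
  Node 5: (V_5 - V_1)/47000 + (V_5 - V_2)/4300 + (V_5 - V_3)/10000 + (V_5 - 0)/15000 = 0
Collecting terms (coefficients in siemens):
  0.9091·V_1 - 0.00003333·V_2 - 0.00002128·V_5 = 9.091
  0.0005689·V_2 - 0.00003333·V_1 - 0.000303·V_3 - 0.0002326·V_5 = 0
  0.01653·V_3 - 0.000303·V_2 - 0.0001·V_5 = 0
  0.0004205·V_5 - 0.00002128·V_1 - 0.0002326·V_2 - 0.0001·V_3 = 0
Solving these 4 simultaneous equations (Gaussian elimination) gives:
  V_1 = 9.999 V, V_2 = 1.045 V, V_3 = 0.02575 V, V_5 = 1.09 V
The requested potential is V_3 = 0.02575 V.

Final answer: V_3 = 0.02575 V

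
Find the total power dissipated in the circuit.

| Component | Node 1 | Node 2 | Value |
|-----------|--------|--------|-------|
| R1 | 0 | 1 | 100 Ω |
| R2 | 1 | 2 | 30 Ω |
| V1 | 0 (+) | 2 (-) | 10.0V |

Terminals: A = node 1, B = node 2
Nodal analysis, taking node 2 as the 0 V reference.
Source V1 fixes V_0 = 10 V.
KCL at each unknown node (sum of currents leaving = 0; resistances in Ω):
  Node 1: (V_1 - 10)/100 + (V_1 - 0)/30 = 0
Collecting terms: 0.04333 × V_1 = 0.1  =>  V_1 = 2.308 V
Power in each resistor, P = (ΔV)²/R:
  P_R1 = (10 - 2.308)²/100 = 0.5917 W
  P_R2 = (2.308 - 0)²/30 = 0.1775 W
P_total = P_R1 + P_R2 = 0.7692 W

Final answer: 0.7692 W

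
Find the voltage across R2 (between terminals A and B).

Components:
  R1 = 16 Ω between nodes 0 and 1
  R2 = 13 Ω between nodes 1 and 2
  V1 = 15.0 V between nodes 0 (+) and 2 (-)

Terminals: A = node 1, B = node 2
R1 and R2 are in series across V1 (node 0 → node 1 → node 2), and the output A–B is taken across R2, so this is a voltage divider.
Series current: I = V1/(R1 + R2) = 15/(16 + 13) = 15/29 = 0.5172 A
V_R2 = I × R2 = V1 × R2/(R1 + R2) = 15 × 13/29 = 6.724 V

Final answer: 6.724 V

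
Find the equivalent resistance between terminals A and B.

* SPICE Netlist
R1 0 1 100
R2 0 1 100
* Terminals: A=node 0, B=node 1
Reduce the network between node 0 (A) and node 1 (B) by series/parallel combination:
  Rp1 = R1 ‖ R2 (parallel, both between nodes 0 and 1) = 1/(1/100 + 1/100) = 50 Ω
R_eq = 50 Ω

Final answer: 50 Ω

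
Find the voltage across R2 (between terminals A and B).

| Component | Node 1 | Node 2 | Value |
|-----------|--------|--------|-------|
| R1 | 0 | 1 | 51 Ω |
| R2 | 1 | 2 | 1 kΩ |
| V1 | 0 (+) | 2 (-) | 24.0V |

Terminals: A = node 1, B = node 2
R1 and R2 are in series across V1 (node 0 → node 1 → node 2), and the output A–B is taken across R2, so this is a voltage divider.
Series current: I = V1/(R1 + R2) = 24/(51 + 1000) = 24/1051 = 0.02284 A
V_R2 = I × R2 = V1 × R2/(R1 + R2) = 24 × 1000/1051 = 22.84 V

Final answer: 22.84 V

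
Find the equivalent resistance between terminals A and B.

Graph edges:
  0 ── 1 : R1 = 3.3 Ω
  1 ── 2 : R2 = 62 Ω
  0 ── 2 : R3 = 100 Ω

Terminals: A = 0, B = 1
Reduce the network between node 0 (A) and node 1 (B) by series/parallel combination:
  Rs1 = R3 + R2 (series, joined only at node 2) = 100 + 62 = 162 Ω
  Rp1 = R1 ‖ Rs1 (parallel, both between nodes 0 and 1) = 1/(1/3.3 + 1/162) = 3.234 Ω
R_eq = 3.234 Ω

Final answer: 3.234 Ω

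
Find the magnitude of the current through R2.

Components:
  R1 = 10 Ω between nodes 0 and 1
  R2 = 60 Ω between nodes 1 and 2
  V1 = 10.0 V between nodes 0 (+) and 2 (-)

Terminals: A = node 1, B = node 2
Nodal analysis, taking node 2 as the 0 V reference.
Source V1 fixes V_0 = 10 V.
KCL at each unknown node (sum of currents leaving = 0; resistances in Ω):
  Node 1: (V_1 - 10)/10 + (V_1 - 0)/60 = 0
Collecting terms: 0.1167 × V_1 = 1  =>  V_1 = 8.571 V
I_R2 = (V_1 - V_2)/R2 = (8.571 - 0)/60 = 0.1429 A
|I_R2| = 0.1429 A

Final answer: |I_R2| = 0.1429 A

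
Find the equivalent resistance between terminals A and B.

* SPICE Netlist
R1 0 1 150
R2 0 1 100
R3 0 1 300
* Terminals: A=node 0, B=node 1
Reduce the network between node 0 (A) and node 1 (B) by series/parallel combination:
  Rp1 = R1 ‖ R2 ‖ R3 (parallel, all between nodes 0 and 1) = 1/(1/150 + 1/100 + 1/300) = 50 Ω
R_eq = 50 Ω

Final answer: 50 Ω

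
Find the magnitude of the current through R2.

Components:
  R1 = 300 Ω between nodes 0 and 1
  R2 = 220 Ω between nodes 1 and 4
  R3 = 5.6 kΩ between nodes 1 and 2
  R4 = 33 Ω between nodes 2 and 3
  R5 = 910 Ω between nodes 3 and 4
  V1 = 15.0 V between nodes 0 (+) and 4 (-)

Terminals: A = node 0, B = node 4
Nodal analysis, taking node 4 as the 0 V reference.
Source V1 fixes V_0 = 15 V.
KCL at each unknown node (sum of currents leaving = 0; resistances in Ω):
  Node 1: (V_1 - 15)/300 + (V_1 - 0)/220 + (V_1 - V_2)/5600 = 0
  Node 2: (V_2 - V_1)/5600 + (V_2 - V_3)/33 = 0
  Node 3: (V_3 - V_2)/33 + (V_3 - 0)/910 = 0
Collecting terms (coefficients in siemens):
  0.008057·V_1 - 0.0001786·V_2 = 0.05
  0.03048·V_2 - 0.0001786·V_1 - 0.0303·V_3 = 0
  0.0314·V_3 - 0.0303·V_2 = 0
Solving these 3 simultaneous equations (Gaussian elimination) gives:
  V_1 = 6.225 V, V_2 = 0.8972 V, V_3 = 0.8658 V
I_R2 = (V_1 - V_4)/R2 = (6.225 - 0)/220 = 0.0283 A
|I_R2| = 0.0283 A

Final answer: |I_R2| = 0.0283 A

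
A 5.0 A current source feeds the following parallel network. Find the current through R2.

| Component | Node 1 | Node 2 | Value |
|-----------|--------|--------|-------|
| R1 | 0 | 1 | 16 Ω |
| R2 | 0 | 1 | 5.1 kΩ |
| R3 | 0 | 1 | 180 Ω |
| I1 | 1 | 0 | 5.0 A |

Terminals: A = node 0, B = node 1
All resistors sit directly between nodes 0 and 1, so they are in parallel and share one voltage V; the full source current 5 A splits among them.
1/R_par = 1/16 + 1/5100 + 1/180 = 0.06825 S  =>  R_par = 14.65 Ω
V = I × R_par = 5 × 14.65 = 73.26 V
I_R2 = V/R2 = 73.26/5100 = 0.01436 A

Final answer: 0.01436 A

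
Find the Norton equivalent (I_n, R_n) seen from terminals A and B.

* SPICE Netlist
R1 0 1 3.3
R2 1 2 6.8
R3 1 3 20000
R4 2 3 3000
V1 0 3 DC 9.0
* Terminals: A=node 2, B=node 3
Find the Thévenin equivalent first; then I_n = V_th/R_th and R_n = R_th.
Step 1 — V_th is the open-circuit voltage V_A - V_B (nothing connected across the terminals).
Nodal analysis, taking node 3 as the 0 V reference.
Source V1 fixes V_0 = 9 V.
KCL at each unknown node (sum of currents leaving = 0; resistances in Ω):
  Node 1: (V_1 - 9)/3.3 + (V_1 - V_2)/6.8 + (V_1 - 0)/20000 = 0
  Node 2: (V_2 - V_1)/6.8 + (V_2 - 0)/3000 = 0
Collecting terms (coefficients in siemens):
  0.4501·V_1 - 0.1471·V_2 = 2.727
  0.1474·V_2 - 0.1471·V_1 = 0
Determinant D = (0.4501)(0.1474) - (-0.1471)(-0.1471) = 0.04472
V_1 = [(2.727)(0.1474) - (-0.1471)(0)]/D = 8.989 V
V_2 = [(0.4501)(0) - (2.727)(-0.1471)]/D = 8.968 V
V_th = V_2 - V_3 = 8.968 - 0 = 8.968 V
Step 2 — R_th: zero the source — replace V1 by a short circuit (node 3 merges into node 0) — and find the resistance seen between A (node 2) and B (node 0).
Reduce the network between node 2 (A) and node 0 (B) by series/parallel combination:
  Rp1 = R1 ‖ R3 (parallel, both between nodes 0 and 1) = 1/(1/3.3 + 1/20000) = 3.299 Ω
  Rs1 = R2 + Rp1 (series, joined only at node 1) = 6.8 + 3.299 = 10.1 Ω
  Rp2 = R4 ‖ Rs1 (parallel, both between nodes 0 and 2) = 1/(1/3000 + 1/10.1) = 10.07 Ω
R_th = 10.07 Ω
I_n = V_th/R_th = 8.968/10.07 = 0.891 A, and R_n = R_th = 10.07 Ω

Final answer: I_n = 0.891 A, R_n = 10.07 Ω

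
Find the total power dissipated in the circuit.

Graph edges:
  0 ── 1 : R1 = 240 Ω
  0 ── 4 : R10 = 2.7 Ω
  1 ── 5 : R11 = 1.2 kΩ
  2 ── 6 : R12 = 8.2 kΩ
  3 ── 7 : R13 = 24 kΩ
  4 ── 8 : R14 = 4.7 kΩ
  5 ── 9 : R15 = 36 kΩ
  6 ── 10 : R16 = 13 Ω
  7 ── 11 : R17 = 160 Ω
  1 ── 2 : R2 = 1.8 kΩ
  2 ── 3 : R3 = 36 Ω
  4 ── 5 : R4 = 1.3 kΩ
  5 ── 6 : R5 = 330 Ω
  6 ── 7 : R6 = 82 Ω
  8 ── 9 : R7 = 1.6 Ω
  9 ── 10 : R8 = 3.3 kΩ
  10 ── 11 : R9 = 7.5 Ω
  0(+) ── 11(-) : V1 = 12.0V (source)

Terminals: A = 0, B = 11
Nodal analysis, taking node 11 as the 0 V reference.
Source V1 fixes V_0 = 12 V.
KCL at each unknown node (sum of currents leaving = 0; resistances in Ω):
  Node 1: (V_1 - 12)/240 + (V_1 - V_2)/1800 + (V_1 - V_5)/1200 = 0
  Node 2: (V_2 - V_1)/1800 + (V_2 - V_3)/36 + (V_2 - V_6)/8200 = 0
  Node 3: (V_3 - V_2)/36 + (V_3 - V_7)/24000 = 0
  Node 4: (V_4 - V_5)/1300 + (V_4 - 12)/2.7 + (V_4 - V_8)/4700 = 0
  Node 5: (V_5 - V_4)/1300 + (V_5 - V_6)/330 + (V_5 - V_1)/1200 + (V_5 - V_9)/36000 = 0
  Node 6: (V_6 - V_5)/330 + (V_6 - V_7)/82 + (V_6 - V_2)/8200 + (V_6 - V_10)/13 = 0
  Node 7: (V_7 - V_6)/82 + (V_7 - V_3)/24000 + (V_7 - 0)/160 = 0
  Node 8: (V_8 - V_9)/1.6 + (V_8 - V_4)/4700 = 0
  Node 9: (V_9 - V_8)/1.6 + (V_9 - V_10)/3300 + (V_9 - V_5)/36000 = 0
  Node 10: (V_10 - V_9)/3300 + (V_10 - 0)/7.5 + (V_10 - V_6)/13 = 0
Collecting terms (coefficients in siemens):
  0.005556·V_1 - 0.0005556·V_2 - 0.0008333·V_5 = 0.05
  0.02846·V_2 - 0.0005556·V_1 - 0.02778·V_3 - 0.000122·V_6 = 0
  0.02782·V_3 - 0.02778·V_2 - 0.00004167·V_7 = 0
  0.3714·V_4 - 0.0007692·V_5 - 0.0002128·V_8 = 4.444
  0.004661·V_5 - 0.0008333·V_1 - 0.0007692·V_4 - 0.00303·V_6 - 0.00002778·V_9 = 0
  0.09227·V_6 - 0.000122·V_2 - 0.00303·V_5 - 0.0122·V_7 - 0.07692·V_10 = 0
  0.01849·V_7 - 0.00004167·V_3 - 0.0122·V_6 = 0
  0.6252·V_8 - 0.0002128·V_4 - 0.625·V_9 = 0
  0.6253·V_9 - 0.00002778·V_5 - 0.625·V_8 - 0.000303·V_10 = 0
  0.2106·V_10 - 0.07692·V_6 - 0.000303·V_9 = 0
Solving these 10 simultaneous equations (Gaussian elimination) gives:
  V_1 = 10.41 V, V_2 = 8.099 V, V_3 = 8.087 V, V_4 = 11.98 V
  V_5 = 4.031 V, V_6 = 0.2489 V, V_7 = 0.1824 V, V_8 = 4.951 V
  V_9 = 4.949 V, V_10 = 0.09807 V
Power in each resistor, P = (ΔV)²/R:
  P_R1 = (12 - 10.41)²/240 = 0.01047 W
  P_R2 = (10.41 - 8.099)²/1800 = 0.00298 W
  P_R3 = (8.099 - 8.087)²/36 = 0.000003905 W
  P_R4 = (11.98 - 4.031)²/1300 = 0.0486 W
  P_R5 = (4.031 - 0.2489)²/330 = 0.04334 W
  P_R6 = (0.2489 - 0.1824)²/82 = 0.00005393 W
  P_R7 = (4.951 - 4.949)²/1.6 = 0.000003578 W
  P_R8 = (4.949 - 0.09807)²/3300 = 0.00713 W
  P_R9 = (0.09807 - 0)²/7.5 = 0.001282 W
  P_R10 = (12 - 11.98)²/2.7 = 0.0001564 W
  P_R11 = (10.41 - 4.031)²/1200 = 0.03396 W
  P_R12 = (8.099 - 0.2489)²/8200 = 0.007514 W
  P_R13 = (8.087 - 0.1824)²/24000 = 0.002603 W
  P_R14 = (11.98 - 4.951)²/4700 = 0.01051 W
  P_R15 = (4.031 - 4.949)²/36000 = 0.00002341 W
  P_R16 = (0.2489 - 0.09807)²/13 = 0.001751 W
  P_R17 = (0.1824 - 0)²/160 = 0.000208 W
P_total = P_R1 + P_R2 + P_R3 + P_R4 + P_R5 + P_R6 + P_R7 + P_R8 + P_R9 + P_R10 + P_R11 + P_R12 + P_R13 + P_R14 + P_R15 + P_R16 + P_R17 = 0.1706 W

Final answer: 0.1706 W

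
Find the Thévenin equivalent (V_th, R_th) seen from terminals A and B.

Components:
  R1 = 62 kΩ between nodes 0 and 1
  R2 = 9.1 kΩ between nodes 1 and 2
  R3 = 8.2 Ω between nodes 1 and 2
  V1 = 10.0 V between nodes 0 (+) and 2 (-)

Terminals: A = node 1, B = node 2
Step 1 — V_th is the open-circuit voltage V_A - V_B (nothing connected across the terminals).
Nodal analysis, taking node 2 as the 0 V reference.
Source V1 fixes V_0 = 10 V.
KCL at each unknown node (sum of currents leaving = 0; resistances in Ω):
  Node 1: (V_1 - 10)/62000 + (V_1 - 0)/9100 + (V_1 - 0)/8.2 = 0
Collecting terms: 0.1221 × V_1 = 0.0001613  =>  V_1 = 0.001321 V
V_th = V_1 - V_2 = 0.001321 - 0 = 0.001321 V
Step 2 — R_th: zero the source — replace V1 by a short circuit (node 2 merges into node 0) — and find the resistance seen between A (node 1) and B (node 0).
Reduce the network between node 1 (A) and node 0 (B) by series/parallel combination:
  Rp1 = R1 ‖ R2 ‖ R3 (parallel, all between nodes 0 and 1) = 1/(1/62000 + 1/9100 + 1/8.2) = 8.192 Ω
R_th = 8.192 Ω

Final answer: V_th = 0.001321 V, R_th = 8.192 Ω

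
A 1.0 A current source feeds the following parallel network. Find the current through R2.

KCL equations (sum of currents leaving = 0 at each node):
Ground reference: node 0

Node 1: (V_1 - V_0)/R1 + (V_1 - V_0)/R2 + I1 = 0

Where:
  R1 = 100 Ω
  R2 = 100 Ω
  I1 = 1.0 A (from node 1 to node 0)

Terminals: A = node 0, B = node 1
All resistors sit directly between nodes 0 and 1, so they are in parallel and share one voltage V; the full source current 1 A splits among them.
1/R_par = 1/100 + 1/100 = 0.02 S  =>  R_par = 50 Ω
V = I × R_par = 1 × 50 = 50 V
I_R2 = V/R2 = 50/100 = 0.5 A

Final answer: 0.5 A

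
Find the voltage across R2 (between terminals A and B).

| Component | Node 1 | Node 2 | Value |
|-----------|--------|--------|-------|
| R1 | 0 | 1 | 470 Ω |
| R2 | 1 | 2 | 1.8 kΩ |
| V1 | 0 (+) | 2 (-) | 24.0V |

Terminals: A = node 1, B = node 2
R1 and R2 are in series across V1 (node 0 → node 1 → node 2), and the output A–B is taken across R2, so this is a voltage divider.
Series current: I = V1/(R1 + R2) = 24/(470 + 1800) = 24/2270 = 0.01057 A
V_R2 = I × R2 = V1 × R2/(R1 + R2) = 24 × 1800/2270 = 19.03 V

Final answer: 19.03 V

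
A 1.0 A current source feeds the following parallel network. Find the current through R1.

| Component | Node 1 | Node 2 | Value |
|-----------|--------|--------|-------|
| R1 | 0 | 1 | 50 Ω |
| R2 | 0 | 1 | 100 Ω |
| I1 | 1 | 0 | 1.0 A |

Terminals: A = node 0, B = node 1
All resistors sit directly between nodes 0 and 1, so they are in parallel and share one voltage V; the full source current 1 A splits among them.
1/R_par = 1/50 + 1/100 = 0.03 S  =>  R_par = 33.33 Ω
V = I × R_par = 1 × 33.33 = 33.33 V
I_R1 = V/R1 = 33.33/50 = 0.6667 A

Final answer: 0.6667 A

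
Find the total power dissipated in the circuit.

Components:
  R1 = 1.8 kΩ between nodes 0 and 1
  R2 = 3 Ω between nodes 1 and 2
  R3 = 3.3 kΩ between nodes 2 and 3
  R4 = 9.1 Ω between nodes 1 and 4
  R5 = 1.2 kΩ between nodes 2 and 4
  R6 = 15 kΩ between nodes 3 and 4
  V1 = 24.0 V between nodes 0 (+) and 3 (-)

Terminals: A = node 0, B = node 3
Nodal analysis, taking node 3 as the 0 V reference.
Source V1 fixes V_0 = 24 V.
KCL at each unknown node (sum of currents leaving = 0; resistances in Ω):
  Node 1: (V_1 - 24)/1800 + (V_1 - V_2)/3 + (V_1 - V_4)/9.1 = 0
  Node 2: (V_2 - V_1)/3 + (V_2 - 0)/3300 + (V_2 - V_4)/1200 = 0
  Node 4: (V_4 - V_1)/9.1 + (V_4 - V_2)/1200 + (V_4 - 0)/15000 = 0
Collecting terms (coefficients in siemens):
  0.4438·V_1 - 0.3333·V_2 - 0.1099·V_4 = 0.01333
  0.3345·V_2 - 0.3333·V_1 - 0.0008333·V_4 = 0
  0.1108·V_4 - 0.1099·V_1 - 0.0008333·V_2 = 0
Solving these 3 simultaneous equations (Gaussian elimination) gives:
  V_1 = 14.42 V, V_2 = 14.4 V, V_4 = 14.41 V
Power in each resistor, P = (ΔV)²/R:
  P_R1 = (24 - 14.42)²/1800 = 0.05104 W
  P_R2 = (14.42 - 14.4)²/3 = 0.00005705 W
  P_R3 = (14.4 - 0)²/3300 = 0.06286 W
  P_R4 = (14.42 - 14.41)²/9.1 = 0.000008457 W
  P_R5 = (14.4 - 14.41)²/1200 = 0.00000001548 W
  P_R6 = (0 - 14.41)²/15000 = 0.01384 W
P_total = P_R1 + P_R2 + P_R3 + P_R4 + P_R5 + P_R6 = 0.1278 W

Final answer: 0.1278 W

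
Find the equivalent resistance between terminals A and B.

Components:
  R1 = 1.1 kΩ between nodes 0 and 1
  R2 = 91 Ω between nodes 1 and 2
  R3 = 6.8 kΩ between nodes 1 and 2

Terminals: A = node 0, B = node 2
Reduce the network between node 0 (A) and node 2 (B) by series/parallel combination:
  Rp1 = R2 ‖ R3 (parallel, both between nodes 1 and 2) = 1/(1/91 + 1/6800) = 89.8 Ω
  Rs1 = R1 + Rp1 (series, joined only at node 1) = 1100 + 89.8 = 1190 Ω
R_eq = 1.19 kΩ

Final answer: 1.19 kΩ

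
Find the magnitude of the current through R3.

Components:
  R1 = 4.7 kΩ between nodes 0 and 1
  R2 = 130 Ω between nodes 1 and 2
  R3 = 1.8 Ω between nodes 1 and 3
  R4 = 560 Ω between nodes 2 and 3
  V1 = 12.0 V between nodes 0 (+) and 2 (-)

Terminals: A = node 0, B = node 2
Nodal analysis, taking node 2 as the 0 V reference.
Source V1 fixes V_0 = 12 V.
KCL at each unknown node (sum of currents leaving = 0; resistances in Ω):
  Node 1: (V_1 - 12)/4700 + (V_1 - 0)/130 + (V_1 - V_3)/1.8 = 0
  Node 3: (V_3 - V_1)/1.8 + (V_3 - 0)/560 = 0
Collecting terms (coefficients in siemens):
  0.5635·V_1 - 0.5556·V_3 = 0.002553
  0.5573·V_3 - 0.5556·V_1 = 0
Determinant D = (0.5635)(0.5573) - (-0.5556)(-0.5556) = 0.005398
V_1 = [(0.002553)(0.5573) - (-0.5556)(0)]/D = 0.2636 V
V_3 = [(0.5635)(0) - (0.002553)(-0.5556)]/D = 0.2628 V
I_R3 = (V_1 - V_3)/R3 = (0.2636 - 0.2628)/1.8 = 0.0004692 A
|I_R3| = 0.0004692 A

Final answer: |I_R3| = 0.0004692 A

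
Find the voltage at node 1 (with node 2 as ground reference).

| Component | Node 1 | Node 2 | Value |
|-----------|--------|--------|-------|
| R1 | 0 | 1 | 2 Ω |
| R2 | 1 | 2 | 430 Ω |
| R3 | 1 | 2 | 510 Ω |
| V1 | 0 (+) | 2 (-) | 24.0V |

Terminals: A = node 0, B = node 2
Nodal analysis, taking node 2 as the 0 V reference.
Source V1 fixes V_0 = 24 V.
KCL at each unknown node (sum of currents leaving = 0; resistances in Ω):
  Node 1: (V_1 - 24)/2 + (V_1 - 0)/430 + (V_1 - 0)/510 = 0
Collecting terms: 0.5043 × V_1 = 12  =>  V_1 = 23.8 V
The requested potential is V_1 = 23.8 V.

Final answer: V_1 = 23.8 V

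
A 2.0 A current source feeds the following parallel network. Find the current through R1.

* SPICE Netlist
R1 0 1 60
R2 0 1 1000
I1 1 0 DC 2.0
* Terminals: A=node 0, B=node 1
All resistors sit directly between nodes 0 and 1, so they are in parallel and share one voltage V; the full source current 2 A splits among them.
1/R_par = 1/60 + 1/1000 = 0.01767 S  =>  R_par = 56.6 Ω
V = I × R_par = 2 × 56.6 = 113.2 V
I_R1 = V/R1 = 113.2/60 = 1.887 A

Final answer: 1.887 A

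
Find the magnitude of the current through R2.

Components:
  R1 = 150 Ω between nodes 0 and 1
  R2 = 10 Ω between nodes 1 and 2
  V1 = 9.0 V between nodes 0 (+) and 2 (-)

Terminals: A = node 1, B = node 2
Nodal analysis, taking node 2 as the 0 V reference.
Source V1 fixes V_0 = 9 V.
KCL at each unknown node (sum of currents leaving = 0; resistances in Ω):
  Node 1: (V_1 - 9)/150 + (V_1 - 0)/10 = 0
Collecting terms: 0.1067 × V_1 = 0.06  =>  V_1 = 0.5625 V
I_R2 = (V_1 - V_2)/R2 = (0.5625 - 0)/10 = 0.05625 A
|I_R2| = 0.05625 A

Final answer: |I_R2| = 0.05625 A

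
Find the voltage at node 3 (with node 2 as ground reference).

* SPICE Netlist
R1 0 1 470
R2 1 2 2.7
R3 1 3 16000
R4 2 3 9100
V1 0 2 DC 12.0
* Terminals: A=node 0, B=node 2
Nodal analysis, taking node 2 as the 0 V reference.
Source V1 fixes V_0 = 12 V.
KCL at each unknown node (sum of currents leaving = 0; resistances in Ω):
  Node 1: (V_1 - 12)/470 + (V_1 - 0)/2.7 + (V_1 - V_3)/16000 = 0
  Node 3: (V_3 - V_1)/16000 + (V_3 - 0)/9100 = 0
Collecting terms (coefficients in siemens):
  0.3726·V_1 - 0.0000625·V_3 = 0.02553
  0.0001724·V_3 - 0.0000625·V_1 = 0
Determinant D = (0.3726)(0.0001724) - (-0.0000625)(-0.0000625) = 0.00006422
V_1 = [(0.02553)(0.0001724) - (-0.0000625)(0)]/D = 0.06854 V
V_3 = [(0.3726)(0) - (0.02553)(-0.0000625)]/D = 0.02485 V
The requested potential is V_3 = 0.02485 V.

Final answer: V_3 = 0.02485 V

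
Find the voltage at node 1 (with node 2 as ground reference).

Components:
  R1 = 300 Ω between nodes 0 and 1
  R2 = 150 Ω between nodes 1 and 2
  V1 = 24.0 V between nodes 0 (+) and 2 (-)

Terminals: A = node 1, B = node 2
Nodal analysis, taking node 2 as the 0 V reference.
Source V1 fixes V_0 = 24 V.
KCL at each unknown node (sum of currents leaving = 0; resistances in Ω):
  Node 1: (V_1 - 24)/300 + (V_1 - 0)/150 = 0
Collecting terms: 0.01 × V_1 = 0.08  =>  V_1 = 8 V
The requested potential is V_1 = 8 V.

Final answer: V_1 = 8 V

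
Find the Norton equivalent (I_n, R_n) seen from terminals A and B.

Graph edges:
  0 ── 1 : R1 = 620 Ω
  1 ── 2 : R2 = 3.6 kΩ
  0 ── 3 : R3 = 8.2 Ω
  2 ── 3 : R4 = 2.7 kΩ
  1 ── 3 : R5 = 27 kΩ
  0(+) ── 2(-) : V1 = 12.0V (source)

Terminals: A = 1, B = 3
Find the Thévenin equivalent first; then I_n = V_th/R_th and R_n = R_th.
Step 1 — V_th is the open-circuit voltage V_A - V_B (nothing connected across the terminals).
Nodal analysis, taking node 2 as the 0 V reference.
Source V1 fixes V_0 = 12 V.
KCL at each unknown node (sum of currents leaving = 0; resistances in Ω):
  Node 1: (V_1 - 12)/620 + (V_1 - 0)/3600 + (V_1 - V_3)/27000 = 0
  Node 3: (V_3 - 12)/8.2 + (V_3 - 0)/2700 + (V_3 - V_1)/27000 = 0
Collecting terms (coefficients in siemens):
  0.001928·V_1 - 0.00003704·V_3 = 0.01935
  0.1224·V_3 - 0.00003704·V_1 = 1.463
Determinant D = (0.001928)(0.1224) - (-0.00003704)(-0.00003704) = 0.0002359
V_1 = [(0.01935)(0.1224) - (-0.00003704)(1.463)]/D = 10.27 V
V_3 = [(0.001928)(1.463) - (0.01935)(-0.00003704)]/D = 11.96 V
V_th = V_1 - V_3 = 10.27 - 11.96 = -1.693 V
Step 2 — R_th: zero the source — replace V1 by a short circuit (node 2 merges into node 0) — and find the resistance seen between A (node 1) and B (node 3).
Reduce the network between node 1 (A) and node 3 (B) by series/parallel combination:
  Rp1 = R1 ‖ R2 (parallel, both between nodes 0 and 1) = 1/(1/620 + 1/3600) = 528.9 Ω
  Rp2 = R3 ‖ R4 (parallel, both between nodes 0 and 3) = 1/(1/8.2 + 1/2700) = 8.175 Ω
  Rs1 = Rp1 + Rp2 (series, joined only at node 0) = 528.9 + 8.175 = 537.1 Ω
  Rp3 = R5 ‖ Rs1 (parallel, both between nodes 1 and 3) = 1/(1/27000 + 1/537.1) = 526.6 Ω
R_th = 526.6 Ω
I_n = V_th/R_th = -1.693/526.6 = -0.003215 A, and R_n = R_th = 526.6 Ω

Final answer: I_n = -0.003215 A, R_n = 526.6 Ω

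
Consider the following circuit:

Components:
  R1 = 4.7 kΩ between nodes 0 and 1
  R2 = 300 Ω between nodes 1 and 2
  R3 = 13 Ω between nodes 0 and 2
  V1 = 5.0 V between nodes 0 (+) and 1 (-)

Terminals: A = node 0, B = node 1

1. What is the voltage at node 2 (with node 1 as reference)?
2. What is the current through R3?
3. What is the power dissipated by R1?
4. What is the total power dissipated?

Nodal analysis, taking node 1 as the 0 V reference.
Source V1 fixes V_0 = 5 V.
KCL at each unknown node (sum of currents leaving = 0; resistances in Ω):
  Node 2: (V_2 - 0)/300 + (V_2 - 5)/13 = 0
Collecting terms: 0.08026 × V_2 = 0.3846  =>  V_2 = 4.792 V
Part 1:
  Read off the nodal solution: V_2 = 4.792 V
Part 2:
  I_R3 = (V_0 - V_2)/R3 = (5 - 4.792)/13 = 0.01597 A
  Magnitude: I_R3 = 0.01597 A
Part 3:
  I_R1 = (V_0 - V_1)/R1 = (5 - 0)/4700 = 0.001064 A
  P_R1 = I_R1² × R1 = (0.001064)² × 4700 = 0.005319 W
Part 4:
  Power in each resistor, P = (ΔV)²/R:
    P_R1 = (5 - 0)²/4700 = 0.005319 W
    P_R2 = (0 - 4.792)²/300 = 0.07655 W
    P_R3 = (5 - 4.792)²/13 = 0.003317 W
  P_total = P_R1 + P_R2 + P_R3 = 0.08519 W

Final answers:
1. V_2 = 4.792 V
2. I_R3 = 0.01597 A
3. P_R1 = 0.005319 W
4. P_total = 0.08519 W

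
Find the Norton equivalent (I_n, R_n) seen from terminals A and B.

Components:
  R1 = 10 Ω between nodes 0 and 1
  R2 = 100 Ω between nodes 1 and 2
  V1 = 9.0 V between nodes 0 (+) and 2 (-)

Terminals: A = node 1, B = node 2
Find the Thévenin equivalent first; then I_n = V_th/R_th and R_n = R_th.
Step 1 — V_th is the open-circuit voltage V_A - V_B (nothing connected across the terminals).
Nodal analysis, taking node 2 as the 0 V reference.
Source V1 fixes V_0 = 9 V.
KCL at each unknown node (sum of currents leaving = 0; resistances in Ω):
  Node 1: (V_1 - 9)/10 + (V_1 - 0)/100 = 0
Collecting terms: 0.11 × V_1 = 0.9  =>  V_1 = 8.182 V
V_th = V_1 - V_2 = 8.182 - 0 = 8.182 V
Step 2 — R_th: zero the source — replace V1 by a short circuit (node 2 merges into node 0) — and find the resistance seen between A (node 1) and B (node 0).
Reduce the network between node 1 (A) and node 0 (B) by series/parallel combination:
  Rp1 = R1 ‖ R2 (parallel, both between nodes 0 and 1) = 1/(1/10 + 1/100) = 9.091 Ω
R_th = 9.091 Ω
I_n = V_th/R_th = 8.182/9.091 = 0.9 A, and R_n = R_th = 9.091 Ω

Final answer: I_n = 0.9 A, R_n = 9.091 Ω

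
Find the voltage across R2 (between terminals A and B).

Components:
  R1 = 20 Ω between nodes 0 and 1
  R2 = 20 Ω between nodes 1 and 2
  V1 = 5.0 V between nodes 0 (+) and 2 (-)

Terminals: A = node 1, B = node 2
R1 and R2 are in series across V1 (node 0 → node 1 → node 2), and the output A–B is taken across R2, so this is a voltage divider.
Series current: I = V1/(R1 + R2) = 5/(20 + 20) = 5/40 = 0.125 A
V_R2 = I × R2 = V1 × R2/(R1 + R2) = 5 × 20/40 = 2.5 V

Final answer: 2.5 V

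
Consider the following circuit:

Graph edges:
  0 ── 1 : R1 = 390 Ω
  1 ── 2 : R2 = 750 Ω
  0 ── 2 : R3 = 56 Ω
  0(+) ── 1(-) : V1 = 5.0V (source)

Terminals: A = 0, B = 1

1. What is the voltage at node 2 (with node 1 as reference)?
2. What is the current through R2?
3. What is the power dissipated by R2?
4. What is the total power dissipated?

Nodal analysis, taking node 1 as the 0 V reference.
Source V1 fixes V_0 = 5 V.
KCL at each unknown node (sum of currents leaving = 0; resistances in Ω):
  Node 2: (V_2 - 0)/750 + (V_2 - 5)/56 = 0
Collecting terms: 0.01919 × V_2 = 0.08929  =>  V_2 = 4.653 V
Part 1:
  Read off the nodal solution: V_2 = 4.653 V
Part 2:
  I_R2 = (V_1 - V_2)/R2 = (0 - 4.653)/750 = -0.006203 A
  Magnitude: I_R2 = 0.006203 A
Part 3:
  I_R2 = (V_1 - V_2)/R2 = (0 - 4.653)/750 = -0.006203 A
  P_R2 = I_R2² × R2 = (-0.006203)² × 750 = 0.02886 W
Part 4:
  Power in each resistor, P = (ΔV)²/R:
    P_R1 = (5 - 0)²/390 = 0.0641 W
    P_R2 = (0 - 4.653)²/750 = 0.02886 W
    P_R3 = (5 - 4.653)²/56 = 0.002155 W
  P_total = P_R1 + P_R2 + P_R3 = 0.09512 W

Final answers:
1. V_2 = 4.653 V
2. I_R2 = 0.006203 A
3. P_R2 = 0.02886 W
4. P_total = 0.09512 W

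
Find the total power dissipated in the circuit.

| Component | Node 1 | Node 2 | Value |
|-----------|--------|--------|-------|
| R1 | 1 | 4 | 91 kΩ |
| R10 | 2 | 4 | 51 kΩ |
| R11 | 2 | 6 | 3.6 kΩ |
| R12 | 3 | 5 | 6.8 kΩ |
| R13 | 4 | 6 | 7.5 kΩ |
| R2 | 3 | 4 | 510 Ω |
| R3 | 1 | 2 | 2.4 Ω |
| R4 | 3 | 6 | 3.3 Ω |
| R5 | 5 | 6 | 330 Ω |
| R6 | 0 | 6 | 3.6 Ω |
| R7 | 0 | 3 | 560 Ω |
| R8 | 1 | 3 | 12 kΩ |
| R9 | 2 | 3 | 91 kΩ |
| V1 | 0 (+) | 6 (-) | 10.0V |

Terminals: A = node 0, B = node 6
Nodal analysis, taking node 6 as the 0 V reference.
Source V1 fixes V_0 = 10 V.
KCL at each unknown node (sum of currents leaving = 0; resistances in Ω):
  Node 1: (V_1 - V_4)/91000 + (V_1 - V_2)/2.4 + (V_1 - V_3)/12000 = 0
  Node 2: (V_2 - V_1)/2.4 + (V_2 - V_3)/91000 + (V_2 - V_4)/51000 + (V_2 - 0)/3600 = 0
  Node 3: (V_3 - V_4)/510 + (V_3 - 0)/3.3 + (V_3 - 10)/560 + (V_3 - V_1)/12000 + (V_3 - V_2)/91000 + (V_3 - V_5)/6800 = 0
  Node 4: (V_4 - V_1)/91000 + (V_4 - V_3)/510 + (V_4 - V_2)/51000 + (V_4 - 0)/7500 = 0
  Node 5: (V_5 - 0)/330 + (V_5 - V_3)/6800 = 0
Collecting terms (coefficients in siemens):
  0.4168·V_1 - 0.4167·V_2 - 0.00008333·V_3 - 0.00001099·V_4 = 0
  0.417·V_2 - 0.4167·V_1 - 0.00001099·V_3 - 0.00001961·V_4 = 0
  0.307·V_3 - 0.00008333·V_1 - 0.00001099·V_2 - 0.001961·V_4 - 0.0001471·V_5 = 0.01786
  0.002125·V_4 - 0.00001099·V_1 - 0.00001961·V_2 - 0.001961·V_3 = 0
  0.003177·V_5 - 0.0001471·V_3 = 0
Solving these 5 simultaneous equations (Gaussian elimination) gives:
  V_1 = 0.01784 V, V_2 = 0.01783 V, V_3 = 0.05852 V, V_4 = 0.05426 V
  V_5 = 0.002708 V
Power in each resistor, P = (ΔV)²/R:
  P_R1 = (0.01784 - 0.05426)²/91000 = 0.00000001458 W
  P_R2 = (0.05852 - 0.05426)²/510 = 0.00000003555 W
  P_R3 = (0.01784 - 0.01783)²/2.4 = 0.00000000003448 W
  P_R4 = (0.05852 - 0)²/3.3 = 0.001038 W
  P_R5 = (0.002708 - 0)²/330 = 0.00000002223 W
  P_R6 = (10 - 0)²/3.6 = 27.78 W
  P_R7 = (10 - 0.05852)²/560 = 0.1765 W
  P_R8 = (0.01784 - 0.05852)²/12000 = 0.0000001379 W
  P_R9 = (0.01783 - 0.05852)²/91000 = 0.00000001819 W
  P_R10 = (0.01783 - 0.05426)²/51000 = 0.00000002603 W
  P_R11 = (0.01783 - 0)²/3600 = 0.00000008827 W
  P_R12 = (0.05852 - 0.002708)²/6800 = 0.000000458 W
  P_R13 = (0.05426 - 0)²/7500 = 0.0000003925 W
P_total = P_R1 + P_R2 + P_R3 + P_R4 + P_R5 + P_R6 + P_R7 + P_R8 + P_R9 + P_R10 + P_R11 + P_R12 + P_R13 = 27.96 W

Final answer: 27.96 W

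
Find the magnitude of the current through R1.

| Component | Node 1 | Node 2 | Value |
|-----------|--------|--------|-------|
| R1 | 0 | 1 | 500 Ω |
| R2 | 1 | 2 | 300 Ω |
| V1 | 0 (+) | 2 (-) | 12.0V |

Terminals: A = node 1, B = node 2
Nodal analysis, taking node 2 as the 0 V reference.
Source V1 fixes V_0 = 12 V.
KCL at each unknown node (sum of currents leaving = 0; resistances in Ω):
  Node 1: (V_1 - 12)/500 + (V_1 - 0)/300 = 0
Collecting terms: 0.005333 × V_1 = 0.024  =>  V_1 = 4.5 V
I_R1 = (V_0 - V_1)/R1 = (12 - 4.5)/500 = 0.015 A
|I_R1| = 0.015 A

Final answer: |I_R1| = 0.015 A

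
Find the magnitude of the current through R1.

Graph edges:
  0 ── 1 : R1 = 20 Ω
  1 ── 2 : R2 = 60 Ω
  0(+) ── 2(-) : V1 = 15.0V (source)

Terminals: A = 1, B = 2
Nodal analysis, taking node 2 as the 0 V reference.
Source V1 fixes V_0 = 15 V.
KCL at each unknown node (sum of currents leaving = 0; resistances in Ω):
  Node 1: (V_1 - 15)/20 + (V_1 - 0)/60 = 0
Collecting terms: 0.06667 × V_1 = 0.75  =>  V_1 = 11.25 V
I_R1 = (V_0 - V_1)/R1 = (15 - 11.25)/20 = 0.1875 A
|I_R1| = 0.1875 A

Final answer: |I_R1| = 0.1875 A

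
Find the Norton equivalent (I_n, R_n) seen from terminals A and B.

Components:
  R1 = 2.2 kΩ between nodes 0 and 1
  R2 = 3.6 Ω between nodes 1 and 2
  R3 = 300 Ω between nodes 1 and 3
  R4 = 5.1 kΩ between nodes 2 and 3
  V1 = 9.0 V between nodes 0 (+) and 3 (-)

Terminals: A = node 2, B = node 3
Find the Thévenin equivalent first; then I_n = V_th/R_th and R_n = R_th.
Step 1 — V_th is the open-circuit voltage V_A - V_B (nothing connected across the terminals).
Nodal analysis, taking node 3 as the 0 V reference.
Source V1 fixes V_0 = 9 V.
KCL at each unknown node (sum of currents leaving = 0; resistances in Ω):
  Node 1: (V_1 - 9)/2200 + (V_1 - V_2)/3.6 + (V_1 - 0)/300 = 0
  Node 2: (V_2 - V_1)/3.6 + (V_2 - 0)/5100 = 0
Collecting terms (coefficients in siemens):
  0.2816·V_1 - 0.2778·V_2 = 0.004091
  0.278·V_2 - 0.2778·V_1 = 0
Determinant D = (0.2816)(0.278) - (-0.2778)(-0.2778) = 0.001107
V_1 = [(0.004091)(0.278) - (-0.2778)(0)]/D = 1.027 V
V_2 = [(0.2816)(0) - (0.004091)(-0.2778)]/D = 1.026 V
V_th = V_2 - V_3 = 1.026 - 0 = 1.026 V
Step 2 — R_th: zero the source — replace V1 by a short circuit (node 3 merges into node 0) — and find the resistance seen between A (node 2) and B (node 0).
Reduce the network between node 2 (A) and node 0 (B) by series/parallel combination:
  Rp1 = R1 ‖ R3 (parallel, both between nodes 0 and 1) = 1/(1/2200 + 1/300) = 264 Ω
  Rs1 = R2 + Rp1 (series, joined only at node 1) = 3.6 + 264 = 267.6 Ω
  Rp2 = R4 ‖ Rs1 (parallel, both between nodes 0 and 2) = 1/(1/5100 + 1/267.6) = 254.3 Ω
R_th = 254.3 Ω
I_n = V_th/R_th = 1.026/254.3 = 0.004036 A, and R_n = R_th = 254.3 Ω

Final answer: I_n = 0.004036 A, R_n = 254.3 Ω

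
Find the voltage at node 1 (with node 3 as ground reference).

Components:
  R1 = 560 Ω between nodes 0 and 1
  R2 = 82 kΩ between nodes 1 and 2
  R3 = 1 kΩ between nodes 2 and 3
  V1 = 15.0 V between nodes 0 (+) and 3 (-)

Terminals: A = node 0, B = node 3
Nodal analysis, taking node 3 as the 0 V reference.
Source V1 fixes V_0 = 15 V.
KCL at each unknown node (sum of currents leaving = 0; resistances in Ω):
  Node 1: (V_1 - 15)/560 + (V_1 - V_2)/82000 = 0
  Node 2: (V_2 - V_1)/82000 + (V_2 - 0)/1000 = 0
Collecting terms (coefficients in siemens):
  0.001798·V_1 - 0.0000122·V_2 = 0.02679
  0.001012·V_2 - 0.0000122·V_1 = 0
Determinant D = (0.001798)(0.001012) - (-0.0000122)(-0.0000122) = 0.00000182
V_1 = [(0.02679)(0.001012) - (-0.0000122)(0)]/D = 14.9 V
V_2 = [(0.001798)(0) - (0.02679)(-0.0000122)]/D = 0.1795 V
The requested potential is V_1 = 14.9 V.

Final answer: V_1 = 14.9 V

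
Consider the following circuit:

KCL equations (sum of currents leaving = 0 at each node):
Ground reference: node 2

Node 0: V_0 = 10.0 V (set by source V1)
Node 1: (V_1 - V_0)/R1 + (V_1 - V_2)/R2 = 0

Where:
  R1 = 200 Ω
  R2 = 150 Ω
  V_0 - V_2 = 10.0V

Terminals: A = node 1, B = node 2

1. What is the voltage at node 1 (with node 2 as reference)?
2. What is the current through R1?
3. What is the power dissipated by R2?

Nodal analysis, taking node 2 as the 0 V reference.
Source V1 fixes V_0 = 10 V.
KCL at each unknown node (sum of currents leaving = 0; resistances in Ω):
  Node 1: (V_1 - 10)/200 + (V_1 - 0)/150 = 0
Collecting terms: 0.01167 × V_1 = 0.05  =>  V_1 = 4.286 V
Part 1:
  Read off the nodal solution: V_1 = 4.286 V
Part 2:
  I_R1 = (V_0 - V_1)/R1 = (10 - 4.286)/200 = 0.02857 A
  Magnitude: I_R1 = 0.02857 A
Part 3:
  I_R2 = (V_1 - V_2)/R2 = (4.286 - 0)/150 = 0.02857 A
  P_R2 = I_R2² × R2 = (0.02857)² × 150 = 0.1224 W

Final answers:
1. V_1 = 4.286 V
2. I_R1 = 0.02857 A
3. P_R2 = 0.1224 W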